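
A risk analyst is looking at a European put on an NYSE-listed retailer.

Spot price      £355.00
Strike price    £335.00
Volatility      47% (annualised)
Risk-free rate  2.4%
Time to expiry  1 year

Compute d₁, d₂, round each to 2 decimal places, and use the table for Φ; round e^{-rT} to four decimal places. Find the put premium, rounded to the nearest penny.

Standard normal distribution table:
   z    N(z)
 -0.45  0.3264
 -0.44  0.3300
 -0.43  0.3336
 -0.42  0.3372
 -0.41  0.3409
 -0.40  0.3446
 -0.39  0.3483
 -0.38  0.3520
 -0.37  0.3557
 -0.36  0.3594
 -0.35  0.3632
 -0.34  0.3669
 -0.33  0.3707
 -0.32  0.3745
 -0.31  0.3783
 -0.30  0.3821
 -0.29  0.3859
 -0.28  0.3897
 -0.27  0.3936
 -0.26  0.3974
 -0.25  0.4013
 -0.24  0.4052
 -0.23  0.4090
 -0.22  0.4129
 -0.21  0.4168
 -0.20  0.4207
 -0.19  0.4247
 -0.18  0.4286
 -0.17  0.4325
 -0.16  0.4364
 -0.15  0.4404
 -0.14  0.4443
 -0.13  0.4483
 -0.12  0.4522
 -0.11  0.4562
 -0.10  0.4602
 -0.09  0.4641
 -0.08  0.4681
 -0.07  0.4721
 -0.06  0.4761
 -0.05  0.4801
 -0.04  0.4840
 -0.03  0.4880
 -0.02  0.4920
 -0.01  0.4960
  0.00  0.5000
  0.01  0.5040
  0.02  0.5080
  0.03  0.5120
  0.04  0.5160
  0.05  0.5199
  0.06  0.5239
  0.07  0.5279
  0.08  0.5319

£50.33

T = 1;  σ√T = 0.4700
ln(S/K) + (r + σ²/2)T = ln(355/335) + (0.024 + 0.47²/2)·1 = 0.0580 + 0.1344 = 0.1924
d₁ = 0.1924 / 0.4700 = 0.4094 ⇒ 0.41
d₂ = d₁ − σ√T = 0.4094 − 0.4700 = -0.0606 ⇒ -0.06
exp(−rT) = exp(−0.024·1) = 0.9763
P = 335·0.9763·N(0.06) − 355·N(-0.41) = 335·0.9763·0.5239 − 355·0.3409 = 171.3470 − 121.0195 = 50.3275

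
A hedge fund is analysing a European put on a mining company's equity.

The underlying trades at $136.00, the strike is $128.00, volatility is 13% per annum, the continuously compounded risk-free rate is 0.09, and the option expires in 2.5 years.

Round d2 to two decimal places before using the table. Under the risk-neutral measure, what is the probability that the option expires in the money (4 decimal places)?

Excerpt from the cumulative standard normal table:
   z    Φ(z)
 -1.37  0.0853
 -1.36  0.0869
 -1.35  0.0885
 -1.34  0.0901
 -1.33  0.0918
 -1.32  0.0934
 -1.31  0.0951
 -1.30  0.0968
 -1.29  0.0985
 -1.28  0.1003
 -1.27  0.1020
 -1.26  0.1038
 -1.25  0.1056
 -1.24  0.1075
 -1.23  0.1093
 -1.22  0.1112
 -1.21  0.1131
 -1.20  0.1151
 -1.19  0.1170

T = 2.5;  σ√T = 0.2055
d₁ = [ln(136/128) + (0.09 + ½·0.13²)·2.5] / (σ√T) = (0.0606 + 0.2461) / 0.2055 = 1.4923 → 1.49
d₂ = 1.4923 − 0.2055 = 1.2868 → 1.29
Risk-neutral Pr[S_T < K] = N(−d₂) = N(-1.29) = 0.0985

0.0985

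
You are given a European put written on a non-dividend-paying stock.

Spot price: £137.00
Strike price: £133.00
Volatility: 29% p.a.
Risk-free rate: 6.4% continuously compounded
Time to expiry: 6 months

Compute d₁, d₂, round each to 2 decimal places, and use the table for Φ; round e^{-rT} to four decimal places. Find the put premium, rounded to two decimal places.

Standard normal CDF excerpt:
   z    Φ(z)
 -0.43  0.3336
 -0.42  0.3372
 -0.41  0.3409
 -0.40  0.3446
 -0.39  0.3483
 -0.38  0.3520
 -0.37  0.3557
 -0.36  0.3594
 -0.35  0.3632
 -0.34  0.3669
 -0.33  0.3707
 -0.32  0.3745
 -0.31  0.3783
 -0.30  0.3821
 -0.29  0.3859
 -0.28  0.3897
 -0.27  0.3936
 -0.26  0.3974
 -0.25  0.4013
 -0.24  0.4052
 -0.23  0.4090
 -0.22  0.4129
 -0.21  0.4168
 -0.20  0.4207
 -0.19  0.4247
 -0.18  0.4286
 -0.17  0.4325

T = 0.5;  σ√T = 0.2051
d₁ = [ln(137/133) + (0.064 + 0.29²/2)·0.5] / 0.2051 = [0.0296 + 0.0530] / 0.2051 = 0.4031 which rounds to 0.40
d₂ = d₁ − σ√T = 0.4031 − 0.2051 = 0.1980 which rounds to 0.20
e^(−rT) = e^(−0.064·0.5) = 0.9685
P = 133·0.9685·N(-0.20) − 137·N(-0.40) = 133·0.9685·0.4207 − 137·0.3446 = 54.1906 − 47.2102 = 6.9804

£6.98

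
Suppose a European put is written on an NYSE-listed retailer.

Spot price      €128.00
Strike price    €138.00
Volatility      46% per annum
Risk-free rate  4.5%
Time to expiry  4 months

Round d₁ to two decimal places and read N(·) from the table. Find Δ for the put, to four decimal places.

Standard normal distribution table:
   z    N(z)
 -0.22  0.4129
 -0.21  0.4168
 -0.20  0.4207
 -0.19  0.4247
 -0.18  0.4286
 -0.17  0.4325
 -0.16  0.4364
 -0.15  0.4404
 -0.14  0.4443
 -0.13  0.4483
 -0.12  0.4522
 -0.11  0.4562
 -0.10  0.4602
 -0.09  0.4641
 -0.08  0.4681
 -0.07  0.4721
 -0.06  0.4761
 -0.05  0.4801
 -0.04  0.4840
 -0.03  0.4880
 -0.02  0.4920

σ√T = 0.46 × 0.5774 = 0.2656
d₁ = [ln(128/138) + (0.045 + 0.46²/2)·0.3333] / 0.2656 = [-0.0752 + 0.0503] / 0.2656 = -0.0940 → -0.09
N(d₁) = N(-0.09) = 0.4641
Δ_put = N(d₁) − 1 = 0.4641 − 1 = -0.5359

-0.5359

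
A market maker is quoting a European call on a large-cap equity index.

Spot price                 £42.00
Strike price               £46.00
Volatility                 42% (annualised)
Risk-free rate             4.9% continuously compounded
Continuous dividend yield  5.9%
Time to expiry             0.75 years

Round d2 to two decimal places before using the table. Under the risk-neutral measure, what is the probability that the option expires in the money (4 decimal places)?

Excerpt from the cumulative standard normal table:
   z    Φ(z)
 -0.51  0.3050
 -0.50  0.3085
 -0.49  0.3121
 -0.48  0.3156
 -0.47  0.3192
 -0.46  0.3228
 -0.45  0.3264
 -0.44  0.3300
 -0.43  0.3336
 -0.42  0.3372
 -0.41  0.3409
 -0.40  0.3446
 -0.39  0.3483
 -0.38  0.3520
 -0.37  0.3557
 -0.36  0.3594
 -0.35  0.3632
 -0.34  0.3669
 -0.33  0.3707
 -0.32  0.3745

0.3264

T = 0.75;  σ√T = 0.3637
d₁ = [ln(42/46) + (0.049 − 0.059 + 0.42²/2)·0.75] / 0.3637 = [-0.0910 + 0.0586] / 0.3637 = -0.0889 → -0.09
d₂ = d₁ − σ√T = -0.0889 − 0.3637 = -0.4526 → -0.45
Pr(exercise) under Q = N(d₂) = 0.3264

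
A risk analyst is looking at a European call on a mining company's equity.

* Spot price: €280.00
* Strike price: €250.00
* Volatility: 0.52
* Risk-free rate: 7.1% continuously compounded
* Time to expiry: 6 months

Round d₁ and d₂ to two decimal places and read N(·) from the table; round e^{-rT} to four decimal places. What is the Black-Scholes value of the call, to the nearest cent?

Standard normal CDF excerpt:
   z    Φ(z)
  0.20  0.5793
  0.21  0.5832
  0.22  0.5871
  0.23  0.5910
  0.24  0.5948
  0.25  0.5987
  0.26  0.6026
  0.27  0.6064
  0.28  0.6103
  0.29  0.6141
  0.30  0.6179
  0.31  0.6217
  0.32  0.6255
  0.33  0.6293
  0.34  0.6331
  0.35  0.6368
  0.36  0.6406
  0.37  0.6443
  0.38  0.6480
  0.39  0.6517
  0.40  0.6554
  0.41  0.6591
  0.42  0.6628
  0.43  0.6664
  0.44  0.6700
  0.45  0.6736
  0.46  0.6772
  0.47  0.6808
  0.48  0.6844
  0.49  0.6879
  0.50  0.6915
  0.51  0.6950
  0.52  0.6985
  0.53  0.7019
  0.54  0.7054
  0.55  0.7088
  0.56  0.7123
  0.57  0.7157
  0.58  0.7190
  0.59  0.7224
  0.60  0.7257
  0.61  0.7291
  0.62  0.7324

€60.62

σ√T = 0.52 × 0.7071 = 0.3677
d₁ = [ln(280/250) + (0.071 + ½·0.52²)·0.5] / (σ√T) = (0.1133 + 0.1031) / 0.3677 = 0.5886 ⇒ 0.59
d₂ = 0.5886 − 0.3677 = 0.2209 ⇒ 0.22
exp(−rT) = exp(−0.071·0.5) = 0.9651
C = 280·N(0.59) − 250·0.9651·N(0.22) = 280·0.7224 − 250·0.9651·0.5871 = 202.2720 − 141.6526 = 60.6194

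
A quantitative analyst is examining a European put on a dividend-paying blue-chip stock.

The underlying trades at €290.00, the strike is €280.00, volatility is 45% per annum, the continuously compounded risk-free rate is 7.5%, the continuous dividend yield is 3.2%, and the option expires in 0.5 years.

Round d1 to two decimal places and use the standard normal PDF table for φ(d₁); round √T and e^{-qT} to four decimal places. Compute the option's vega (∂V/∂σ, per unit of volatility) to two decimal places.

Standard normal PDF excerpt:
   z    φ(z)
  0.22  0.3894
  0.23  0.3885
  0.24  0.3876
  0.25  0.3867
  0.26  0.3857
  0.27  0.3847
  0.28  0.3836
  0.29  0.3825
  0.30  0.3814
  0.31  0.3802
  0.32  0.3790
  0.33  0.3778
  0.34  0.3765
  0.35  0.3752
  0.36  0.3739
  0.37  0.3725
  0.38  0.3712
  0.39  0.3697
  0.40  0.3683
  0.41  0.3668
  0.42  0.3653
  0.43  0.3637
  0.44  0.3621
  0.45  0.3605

σ√T = 0.45·√0.5 = 0.3182
d₁ = [ln(290/280) + (0.075 − 0.032 + 0.45²/2)·0.5] / 0.3182 = [0.0351 + 0.0721] / 0.3182 = 0.3369 → 0.34
√T = √0.5 = 0.7071
φ(d₁) = φ(0.34) = 0.3765
e^(−qT) = e^(−0.032·0.5) = 0.9841
vega = S·e^(−qT)·φ(d₁)·√T = 290·0.9841·0.3765·0.7071 = 75.9772

75.98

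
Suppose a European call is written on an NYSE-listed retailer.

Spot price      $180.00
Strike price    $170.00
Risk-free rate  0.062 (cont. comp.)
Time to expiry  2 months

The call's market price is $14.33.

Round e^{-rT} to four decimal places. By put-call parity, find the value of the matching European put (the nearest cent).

$2.58

exp(−rT) = exp(−0.062·0.1667) = 0.9897
Put-call parity: C − P = S − K·e^(−rT) = 180 − 170·0.9897 = 180 − 168.2490 = 11.7510
P = C − (C − P) = 14.33 − (11.7510) = 2.5790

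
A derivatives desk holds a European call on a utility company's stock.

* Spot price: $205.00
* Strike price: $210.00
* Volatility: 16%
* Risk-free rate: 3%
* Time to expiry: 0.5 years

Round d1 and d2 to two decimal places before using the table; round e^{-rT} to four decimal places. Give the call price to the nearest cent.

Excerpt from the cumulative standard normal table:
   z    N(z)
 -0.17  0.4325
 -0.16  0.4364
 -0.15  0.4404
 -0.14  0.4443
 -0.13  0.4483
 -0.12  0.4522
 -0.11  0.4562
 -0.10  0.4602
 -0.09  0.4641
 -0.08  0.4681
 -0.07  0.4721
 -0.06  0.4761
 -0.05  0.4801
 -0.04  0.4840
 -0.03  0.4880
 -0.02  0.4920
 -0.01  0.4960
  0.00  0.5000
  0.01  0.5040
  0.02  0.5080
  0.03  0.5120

$8.95

T = 0.5;  σ√T = 0.1131
d₁ = [ln(205/210) + (0.03 + 0.16²/2)·0.5] / 0.1131 = [-0.0241 + 0.0214] / 0.1131 = -0.0238 → -0.02
d₂ = d₁ − σ√T = -0.0238 − 0.1131 = -0.1370 → -0.14
exp(−rT) = exp(−0.03·0.5) = 0.9851
C = 205·N(-0.02) − 210·0.9851·N(-0.14) = 205·0.4920 − 210·0.9851·0.4443 = 100.8600 − 91.9128 = 8.9472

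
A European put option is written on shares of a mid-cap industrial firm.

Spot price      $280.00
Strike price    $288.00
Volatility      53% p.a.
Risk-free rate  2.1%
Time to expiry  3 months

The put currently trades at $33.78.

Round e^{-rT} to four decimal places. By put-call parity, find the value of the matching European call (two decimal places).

$27.28

e^(−rT) = e^(−0.021·0.25) = 0.9948
Put-call parity: C − P = S − K·e^(−rT) = 280 − 288·0.9948 = 280 − 286.5024 = -6.5024
C = P + (C − P) = 33.78 + (-6.5024) = 27.2776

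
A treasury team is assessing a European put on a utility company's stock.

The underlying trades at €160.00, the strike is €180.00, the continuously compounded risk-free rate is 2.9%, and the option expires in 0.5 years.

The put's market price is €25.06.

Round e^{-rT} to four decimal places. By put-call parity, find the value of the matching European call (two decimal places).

e^(−rT) = e^(−0.029·0.5) = 0.9856
Put-call parity: C − P = S − K·e^(−rT) = 160 − 180·0.9856 = 160 − 177.4080 = -17.4080
C = P + (C − P) = 25.06 + (-17.4080) = 7.6520

€7.65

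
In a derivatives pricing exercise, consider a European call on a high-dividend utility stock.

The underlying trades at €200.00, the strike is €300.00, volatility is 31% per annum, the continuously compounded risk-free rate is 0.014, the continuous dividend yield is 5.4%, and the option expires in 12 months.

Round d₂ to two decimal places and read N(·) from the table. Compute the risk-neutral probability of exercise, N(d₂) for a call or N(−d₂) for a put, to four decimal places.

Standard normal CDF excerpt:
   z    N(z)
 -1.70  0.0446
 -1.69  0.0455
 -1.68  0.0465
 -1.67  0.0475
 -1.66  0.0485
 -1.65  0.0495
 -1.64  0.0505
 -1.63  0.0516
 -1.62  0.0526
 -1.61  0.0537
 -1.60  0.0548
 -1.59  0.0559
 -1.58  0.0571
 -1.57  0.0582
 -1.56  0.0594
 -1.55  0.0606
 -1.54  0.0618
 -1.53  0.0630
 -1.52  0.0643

σ√T = 0.31 × 1.0000 = 0.3100
d₁ = [ln(200/300) + (0.014 − 0.054 + 0.31²/2)·1] / 0.3100 = [-0.4055 + 0.0081] / 0.3100 = -1.2820 ⇒ -1.28
d₂ = d₁ − σ√T = -1.2820 − 0.3100 = -1.5920 ⇒ -1.59
Risk-neutral Pr[S_T > K] = N(d₂) = N(-1.59) = 0.0559

0.0559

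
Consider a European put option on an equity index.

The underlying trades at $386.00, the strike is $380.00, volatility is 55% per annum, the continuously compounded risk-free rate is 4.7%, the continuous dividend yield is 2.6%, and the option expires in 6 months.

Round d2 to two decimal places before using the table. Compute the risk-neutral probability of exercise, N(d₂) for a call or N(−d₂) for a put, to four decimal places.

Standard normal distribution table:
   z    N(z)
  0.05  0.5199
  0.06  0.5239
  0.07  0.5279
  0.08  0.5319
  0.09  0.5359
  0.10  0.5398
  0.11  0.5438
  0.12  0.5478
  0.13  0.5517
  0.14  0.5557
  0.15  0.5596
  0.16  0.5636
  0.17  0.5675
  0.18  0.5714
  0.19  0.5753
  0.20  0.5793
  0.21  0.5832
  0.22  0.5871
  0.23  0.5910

T = 0.5;  σ√T = 0.3889
d₁ = [ln(386/380) + (0.047 − 0.026 + 0.55²/2)·0.5] / 0.3889 = [0.0157 + 0.0861] / 0.3889 = 0.2617 → 0.26
d₂ = d₁ − σ√T = 0.2617 − 0.3889 = -0.1272 → -0.13
Pr(exercise) under Q = N(−d₂) = N(0.13) = 0.5517

0.5517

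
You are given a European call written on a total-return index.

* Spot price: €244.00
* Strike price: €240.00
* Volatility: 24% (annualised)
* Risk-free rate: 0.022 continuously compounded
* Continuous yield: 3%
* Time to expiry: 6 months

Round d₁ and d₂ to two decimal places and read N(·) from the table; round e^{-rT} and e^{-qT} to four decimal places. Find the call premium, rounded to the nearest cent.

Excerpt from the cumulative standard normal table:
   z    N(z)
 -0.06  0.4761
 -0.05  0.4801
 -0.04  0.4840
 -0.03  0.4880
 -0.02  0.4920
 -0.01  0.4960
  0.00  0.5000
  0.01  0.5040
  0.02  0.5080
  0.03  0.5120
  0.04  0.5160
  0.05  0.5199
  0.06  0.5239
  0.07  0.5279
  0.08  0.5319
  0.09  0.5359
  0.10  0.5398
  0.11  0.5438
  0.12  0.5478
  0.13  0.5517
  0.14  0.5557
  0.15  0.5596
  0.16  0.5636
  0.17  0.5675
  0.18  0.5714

€17.73

σ√T = 0.24 × 0.7071 = 0.1697
d₁ = [ln(244/240) + (0.022 − 0.03 + 0.24²/2)·0.5] / 0.1697 = [0.0165 + 0.0104] / 0.1697 = 0.1587 which rounds to 0.16
d₂ = d₁ − σ√T = 0.1587 − 0.1697 = -0.0110 which rounds to -0.01
e^(−qT) = e^(−0.03·0.5) = 0.9851;  e^(−rT) = e^(−0.022·0.5) = 0.9891
N(d₁) = N(0.16) = 0.5636;  N(d₂) = N(-0.01) = 0.4960
C = 244·0.9851·0.5636 − 240·0.9891·0.4960 = 135.4694 − 117.7425 = 17.7269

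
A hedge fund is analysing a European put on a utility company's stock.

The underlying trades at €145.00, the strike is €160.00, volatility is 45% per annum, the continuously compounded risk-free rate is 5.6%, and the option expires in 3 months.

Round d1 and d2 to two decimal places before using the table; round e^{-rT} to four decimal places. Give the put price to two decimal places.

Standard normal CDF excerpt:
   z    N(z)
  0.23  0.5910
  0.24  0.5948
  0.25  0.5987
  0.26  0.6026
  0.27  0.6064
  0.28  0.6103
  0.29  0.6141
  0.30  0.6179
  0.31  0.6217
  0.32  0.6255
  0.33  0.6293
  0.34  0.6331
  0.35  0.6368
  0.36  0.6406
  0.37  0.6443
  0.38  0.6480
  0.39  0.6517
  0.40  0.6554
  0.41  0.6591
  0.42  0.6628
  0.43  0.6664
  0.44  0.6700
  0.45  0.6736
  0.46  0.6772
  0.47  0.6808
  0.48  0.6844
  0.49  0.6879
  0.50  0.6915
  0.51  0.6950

€21.16

σ√T = 0.45 × 0.5000 = 0.2250
d₁ = [ln(145/160) + (0.056 + ½·0.45²)·0.25] / (σ√T) = (-0.0984 + 0.0393) / 0.2250 = -0.2628 which rounds to -0.26
d₂ = -0.2628 − 0.2250 = -0.4878 which rounds to -0.49
exp(−rT) = exp(−0.056·0.25) = 0.9861
N(−d₂) = N(0.49) = 0.6879;  N(−d₁) = N(0.26) = 0.6026
P = 160·0.9861·0.6879 − 145·0.6026 = 108.5341 − 87.3770 = 21.1571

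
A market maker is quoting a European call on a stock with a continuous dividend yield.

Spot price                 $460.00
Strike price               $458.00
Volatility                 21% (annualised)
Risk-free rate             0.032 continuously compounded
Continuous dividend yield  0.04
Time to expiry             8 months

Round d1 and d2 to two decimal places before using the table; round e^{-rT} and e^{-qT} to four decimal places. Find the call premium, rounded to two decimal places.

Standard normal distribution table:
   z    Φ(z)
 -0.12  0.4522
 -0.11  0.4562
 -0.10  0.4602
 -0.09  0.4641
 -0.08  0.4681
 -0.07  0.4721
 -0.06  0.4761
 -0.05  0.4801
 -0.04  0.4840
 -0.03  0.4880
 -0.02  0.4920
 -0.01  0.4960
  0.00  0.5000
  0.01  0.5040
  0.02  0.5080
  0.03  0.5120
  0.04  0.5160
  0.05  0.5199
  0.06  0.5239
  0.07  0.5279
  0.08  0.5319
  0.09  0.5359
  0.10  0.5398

σ√T = 0.21·√0.6667 = 0.1715
ln(S/K) + (r − q + σ²/2)T = ln(460/458) + (0.032 − 0.04 + 0.21²/2)·0.6667 = 0.0044 + 0.0094 = 0.0137
d₁ = 0.0137 / 0.1715 = 0.0800 → 0.08
d₂ = d₁ − σ√T = 0.0800 − 0.1715 = -0.0914 → -0.09
e^(−qT) = e^(−0.04·0.6667) = 0.9737;  e^(−rT) = e^(−0.032·0.6667) = 0.9789
N(d₁) = N(0.08) = 0.5319;  N(d₂) = N(-0.09) = 0.4641
C = 460·0.9737·0.5319 − 458·0.9789·0.4641 = 238.2391 − 208.0728 = 30.1662

$30.17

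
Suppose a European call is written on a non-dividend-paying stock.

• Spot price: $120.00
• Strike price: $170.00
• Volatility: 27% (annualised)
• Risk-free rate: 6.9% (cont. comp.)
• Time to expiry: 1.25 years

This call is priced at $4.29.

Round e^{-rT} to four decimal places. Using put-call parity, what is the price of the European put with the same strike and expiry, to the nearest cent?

e^(−rT) = e^(−0.069·1.25) = 0.9174
Put-call parity: C − P = S − K·e^(−rT) = 120 − 170·0.9174 = 120 − 155.9580 = -35.9580
P = C − (C − P) = 4.29 − (-35.9580) = 40.2480

$40.25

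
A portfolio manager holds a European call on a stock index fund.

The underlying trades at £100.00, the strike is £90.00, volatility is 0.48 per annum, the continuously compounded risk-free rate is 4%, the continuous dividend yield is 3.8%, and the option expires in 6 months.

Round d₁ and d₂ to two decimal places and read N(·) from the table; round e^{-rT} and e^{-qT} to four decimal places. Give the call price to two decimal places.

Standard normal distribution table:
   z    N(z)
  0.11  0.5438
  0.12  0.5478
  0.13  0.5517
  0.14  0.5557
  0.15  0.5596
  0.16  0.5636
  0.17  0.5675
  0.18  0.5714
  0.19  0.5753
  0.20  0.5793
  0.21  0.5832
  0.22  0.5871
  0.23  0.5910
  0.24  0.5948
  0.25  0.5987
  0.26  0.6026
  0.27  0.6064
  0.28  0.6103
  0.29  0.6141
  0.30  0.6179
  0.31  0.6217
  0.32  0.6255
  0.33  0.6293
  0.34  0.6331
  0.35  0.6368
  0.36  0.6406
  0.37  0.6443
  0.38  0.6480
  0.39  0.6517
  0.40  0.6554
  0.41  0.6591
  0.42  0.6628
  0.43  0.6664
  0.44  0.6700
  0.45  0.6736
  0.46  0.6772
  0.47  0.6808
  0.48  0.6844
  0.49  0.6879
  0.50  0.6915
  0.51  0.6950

£18.13

T = 0.5;  σ√T = 0.3394
d₁ = [ln(100/90) + (0.04 − 0.038 + ½·0.48²)·0.5] / (σ√T) = (0.1054 + 0.0586) / 0.3394 = 0.4831 → 0.48
d₂ = 0.4831 − 0.3394 = 0.1437 → 0.14
exp(−qT) = exp(−0.038·0.5) = 0.9812;  exp(−rT) = exp(−0.04·0.5) = 0.9802
C = 100·0.9812·N(0.48) − 90·0.9802·N(0.14) = 100·0.9812·0.6844 − 90·0.9802·0.5557 = 67.1533 − 49.0227 = 18.1306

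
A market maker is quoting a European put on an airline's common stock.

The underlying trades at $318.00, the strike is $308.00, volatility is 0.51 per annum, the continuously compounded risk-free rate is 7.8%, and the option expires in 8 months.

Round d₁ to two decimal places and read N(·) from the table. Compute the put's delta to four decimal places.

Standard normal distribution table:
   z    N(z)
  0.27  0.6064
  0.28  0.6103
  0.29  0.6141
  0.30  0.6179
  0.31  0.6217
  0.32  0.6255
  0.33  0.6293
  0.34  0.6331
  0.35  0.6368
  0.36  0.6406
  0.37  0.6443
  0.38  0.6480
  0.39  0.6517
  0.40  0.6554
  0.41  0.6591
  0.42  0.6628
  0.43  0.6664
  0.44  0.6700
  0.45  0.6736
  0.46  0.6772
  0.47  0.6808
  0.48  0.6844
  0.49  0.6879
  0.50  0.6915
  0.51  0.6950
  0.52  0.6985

-0.3409

T = 0.6667;  σ√T = 0.4164
d₁ = [ln(318/308) + (0.078 + 0.51²/2)·0.6667] / 0.4164 = [0.0320 + 0.1387] / 0.4164 = 0.4098 which rounds to 0.41
N(d₁) = N(0.41) = 0.6591
Δ_put = N(d₁) − 1 = 0.6591 − 1 = -0.3409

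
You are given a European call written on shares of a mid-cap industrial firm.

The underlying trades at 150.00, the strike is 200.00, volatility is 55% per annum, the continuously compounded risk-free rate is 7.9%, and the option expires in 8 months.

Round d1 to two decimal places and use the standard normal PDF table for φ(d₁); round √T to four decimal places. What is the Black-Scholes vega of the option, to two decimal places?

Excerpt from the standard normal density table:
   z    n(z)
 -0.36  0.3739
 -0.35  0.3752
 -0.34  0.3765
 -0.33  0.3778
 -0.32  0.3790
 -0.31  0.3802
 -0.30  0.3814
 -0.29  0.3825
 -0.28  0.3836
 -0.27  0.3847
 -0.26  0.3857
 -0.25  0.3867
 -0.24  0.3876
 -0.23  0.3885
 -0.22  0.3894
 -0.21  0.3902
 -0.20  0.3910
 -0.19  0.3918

σ√T = 0.55·√0.6667 = 0.4491
d₁ = [ln(150/200) + (0.079 + 0.55²/2)·0.6667] / 0.4491 = [-0.2877 + 0.1535] / 0.4491 = -0.2988 → -0.30
√T = √0.6667 = 0.8165
φ(d₁) = φ(-0.30) = 0.3814
vega = S·φ(d₁)·√T = 150·0.3814·0.8165 = 46.7120

46.71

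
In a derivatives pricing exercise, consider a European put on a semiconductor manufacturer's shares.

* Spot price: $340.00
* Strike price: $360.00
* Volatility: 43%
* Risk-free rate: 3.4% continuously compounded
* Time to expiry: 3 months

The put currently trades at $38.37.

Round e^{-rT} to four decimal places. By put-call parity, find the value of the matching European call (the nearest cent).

e^(−rT) = e^(−0.034·0.25) = 0.9915
Put-call parity: C − P = S − K·e^(−rT) = 340 − 360·0.9915 = 340 − 356.9400 = -16.9400
C = P + (C − P) = 38.37 + (-16.9400) = 21.4300

$21.43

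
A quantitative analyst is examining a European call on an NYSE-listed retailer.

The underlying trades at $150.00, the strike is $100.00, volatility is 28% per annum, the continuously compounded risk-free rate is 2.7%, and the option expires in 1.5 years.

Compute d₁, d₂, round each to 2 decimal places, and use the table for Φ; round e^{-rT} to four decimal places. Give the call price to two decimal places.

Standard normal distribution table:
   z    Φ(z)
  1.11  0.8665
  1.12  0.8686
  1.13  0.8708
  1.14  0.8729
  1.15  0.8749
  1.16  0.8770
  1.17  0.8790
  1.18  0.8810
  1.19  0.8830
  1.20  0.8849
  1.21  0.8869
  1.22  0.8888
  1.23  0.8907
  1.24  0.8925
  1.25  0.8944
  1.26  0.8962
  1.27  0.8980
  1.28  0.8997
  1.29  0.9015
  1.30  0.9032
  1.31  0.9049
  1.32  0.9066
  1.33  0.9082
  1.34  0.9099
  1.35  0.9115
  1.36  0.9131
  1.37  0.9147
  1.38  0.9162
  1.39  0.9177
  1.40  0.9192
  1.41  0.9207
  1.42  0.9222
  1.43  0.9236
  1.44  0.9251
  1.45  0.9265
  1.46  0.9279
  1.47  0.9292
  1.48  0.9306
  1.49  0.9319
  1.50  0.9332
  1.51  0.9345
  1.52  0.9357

$55.76

σ√T = 0.28 × 1.2247 = 0.3429
d₁ = [ln(150/100) + (0.027 + 0.28²/2)·1.5] / 0.3429 = [0.4055 + 0.0993] / 0.3429 = 1.4719 which rounds to 1.47
d₂ = d₁ − σ√T = 1.4719 − 0.3429 = 1.1290 which rounds to 1.13
e^(−rT) = e^(−0.027·1.5) = 0.9603
C = 150·N(1.47) − 100·0.9603·N(1.13) = 150·0.9292 − 100·0.9603·0.8708 = 139.3800 − 83.6229 = 55.7571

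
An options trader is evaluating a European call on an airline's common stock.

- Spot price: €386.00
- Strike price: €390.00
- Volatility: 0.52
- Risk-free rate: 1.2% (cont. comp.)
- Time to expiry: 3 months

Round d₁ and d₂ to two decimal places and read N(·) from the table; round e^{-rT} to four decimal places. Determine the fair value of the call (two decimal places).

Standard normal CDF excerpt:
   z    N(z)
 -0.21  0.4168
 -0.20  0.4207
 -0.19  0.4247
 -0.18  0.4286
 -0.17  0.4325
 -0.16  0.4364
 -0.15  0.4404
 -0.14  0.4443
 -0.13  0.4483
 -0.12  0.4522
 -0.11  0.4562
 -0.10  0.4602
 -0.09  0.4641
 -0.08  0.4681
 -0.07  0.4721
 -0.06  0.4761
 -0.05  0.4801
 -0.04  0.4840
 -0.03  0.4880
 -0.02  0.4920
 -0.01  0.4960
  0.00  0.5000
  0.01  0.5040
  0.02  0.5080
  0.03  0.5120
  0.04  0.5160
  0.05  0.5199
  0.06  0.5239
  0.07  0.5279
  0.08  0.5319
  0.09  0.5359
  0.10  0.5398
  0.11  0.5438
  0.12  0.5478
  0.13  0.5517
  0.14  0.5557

σ√T = 0.52 × 0.5000 = 0.2600
ln(S/K) + (r + σ²/2)T = ln(386/390) + (0.012 + 0.52²/2)·0.25 = -0.0103 + 0.0368 = 0.0265
d₁ = 0.0265 / 0.2600 = 0.1019 → 0.10
d₂ = d₁ − σ√T = 0.1019 − 0.2600 = -0.1581 → -0.16
e^(−rT) = e^(−0.012·0.25) = 0.9970
N(d₁) = N(0.10) = 0.5398;  N(d₂) = N(-0.16) = 0.4364
C = 386·0.5398 − 390·0.9970·0.4364 = 208.3628 − 169.6854 = 38.6774

€38.68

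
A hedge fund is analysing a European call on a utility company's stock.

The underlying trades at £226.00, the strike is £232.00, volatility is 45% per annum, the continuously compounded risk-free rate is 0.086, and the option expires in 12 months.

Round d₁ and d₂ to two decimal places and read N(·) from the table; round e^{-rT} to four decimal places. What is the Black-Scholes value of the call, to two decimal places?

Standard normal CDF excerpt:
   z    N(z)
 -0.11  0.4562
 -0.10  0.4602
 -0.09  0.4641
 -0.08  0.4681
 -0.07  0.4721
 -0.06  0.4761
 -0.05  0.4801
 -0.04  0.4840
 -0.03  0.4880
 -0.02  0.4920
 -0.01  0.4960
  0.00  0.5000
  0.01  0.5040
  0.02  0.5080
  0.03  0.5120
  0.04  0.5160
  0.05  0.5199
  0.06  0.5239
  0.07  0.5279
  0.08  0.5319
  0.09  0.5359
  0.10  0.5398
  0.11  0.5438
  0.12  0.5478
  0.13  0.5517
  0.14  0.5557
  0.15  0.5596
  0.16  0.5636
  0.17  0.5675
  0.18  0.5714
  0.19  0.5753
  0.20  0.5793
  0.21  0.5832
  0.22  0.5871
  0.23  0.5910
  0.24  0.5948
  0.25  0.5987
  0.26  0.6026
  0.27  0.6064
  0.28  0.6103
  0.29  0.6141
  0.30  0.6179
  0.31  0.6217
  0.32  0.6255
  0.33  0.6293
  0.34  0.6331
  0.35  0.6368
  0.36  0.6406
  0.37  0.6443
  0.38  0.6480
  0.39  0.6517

σ√T = 0.45 × 1.0000 = 0.4500
d₁ = [ln(226/232) + (0.086 + ½·0.45²)·1] / (σ√T) = (-0.0262 + 0.1872) / 0.4500 = 0.3579 → 0.36
d₂ = 0.3579 − 0.4500 = -0.0921 → -0.09
exp(−rT) = exp(−0.086·1) = 0.9176
N(d₁) = N(0.36) = 0.6406;  N(d₂) = N(-0.09) = 0.4641
C = 226·0.6406 − 232·0.9176·0.4641 = 144.7756 − 98.7991 = 45.9765

£45.98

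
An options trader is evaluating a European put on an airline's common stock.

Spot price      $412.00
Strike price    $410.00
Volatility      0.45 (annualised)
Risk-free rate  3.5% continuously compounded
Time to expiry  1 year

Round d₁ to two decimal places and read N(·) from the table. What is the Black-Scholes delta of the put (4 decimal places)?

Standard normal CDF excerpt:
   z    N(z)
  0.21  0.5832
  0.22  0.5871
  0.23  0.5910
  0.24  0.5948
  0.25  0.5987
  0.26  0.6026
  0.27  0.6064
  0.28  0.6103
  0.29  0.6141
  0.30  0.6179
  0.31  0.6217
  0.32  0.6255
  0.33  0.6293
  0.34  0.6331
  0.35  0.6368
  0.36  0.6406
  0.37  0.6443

σ√T = 0.45·√1 = 0.4500
ln(S/K) + (r + σ²/2)T = ln(412/410) + (0.035 + 0.45²/2)·1 = 0.0049 + 0.1363 = 0.1411
d₁ = 0.1411 / 0.4500 = 0.3136 ⇒ 0.31
N(d₁) = N(0.31) = 0.6217
Δ_put = N(d₁) − 1 = 0.6217 − 1 = -0.3783

-0.3783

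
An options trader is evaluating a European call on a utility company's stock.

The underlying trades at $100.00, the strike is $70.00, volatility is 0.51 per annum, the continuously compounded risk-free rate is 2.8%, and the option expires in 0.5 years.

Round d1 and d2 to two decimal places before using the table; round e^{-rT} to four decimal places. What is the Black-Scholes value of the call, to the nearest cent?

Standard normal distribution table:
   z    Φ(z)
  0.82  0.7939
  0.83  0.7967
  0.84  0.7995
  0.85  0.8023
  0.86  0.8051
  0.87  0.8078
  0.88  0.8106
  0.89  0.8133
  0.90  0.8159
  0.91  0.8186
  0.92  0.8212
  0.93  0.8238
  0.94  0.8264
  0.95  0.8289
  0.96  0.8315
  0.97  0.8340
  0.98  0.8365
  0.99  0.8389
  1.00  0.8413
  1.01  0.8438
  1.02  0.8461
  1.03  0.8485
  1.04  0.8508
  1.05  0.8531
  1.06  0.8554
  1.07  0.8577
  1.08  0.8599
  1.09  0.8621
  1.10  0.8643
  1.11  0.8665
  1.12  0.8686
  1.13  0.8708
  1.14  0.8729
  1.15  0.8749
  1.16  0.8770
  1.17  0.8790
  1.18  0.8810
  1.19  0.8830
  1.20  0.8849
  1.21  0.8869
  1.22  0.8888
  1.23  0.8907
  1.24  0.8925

σ√T = 0.51·√0.5 = 0.3606
ln(S/K) + (r + σ²/2)T = ln(100/70) + (0.028 + 0.51²/2)·0.5 = 0.3567 + 0.0790 = 0.4357
d₁ = 0.4357 / 0.3606 = 1.2082 which rounds to 1.21
d₂ = d₁ − σ√T = 1.2082 − 0.3606 = 0.8476 which rounds to 0.85
e^(−rT) = e^(−0.028·0.5) = 0.9861
N(d₁) = N(1.21) = 0.8869;  N(d₂) = N(0.85) = 0.8023
C = 100·0.8869 − 70·0.9861·0.8023 = 88.6900 − 55.3804 = 33.3096

$33.31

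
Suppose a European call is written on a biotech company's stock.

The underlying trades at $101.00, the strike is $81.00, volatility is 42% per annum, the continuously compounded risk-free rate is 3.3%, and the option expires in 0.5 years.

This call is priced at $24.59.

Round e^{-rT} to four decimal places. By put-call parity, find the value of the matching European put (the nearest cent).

$3.26

exp(−rT) = exp(−0.033·0.5) = 0.9836
Put-call parity: C − P = S − K·e^(−rT) = 101 − 81·0.9836 = 101 − 79.6716 = 21.3284
P = C − (C − P) = 24.59 − (21.3284) = 3.2616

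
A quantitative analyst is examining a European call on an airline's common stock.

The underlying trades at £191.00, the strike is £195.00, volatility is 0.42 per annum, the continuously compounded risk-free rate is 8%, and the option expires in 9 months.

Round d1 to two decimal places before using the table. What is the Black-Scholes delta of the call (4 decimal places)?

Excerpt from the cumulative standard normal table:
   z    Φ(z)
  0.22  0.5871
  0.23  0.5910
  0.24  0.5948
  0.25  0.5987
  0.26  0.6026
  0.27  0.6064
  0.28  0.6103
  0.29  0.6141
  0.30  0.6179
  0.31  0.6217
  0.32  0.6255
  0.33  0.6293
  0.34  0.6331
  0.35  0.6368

σ√T = 0.42 × 0.8660 = 0.3637
ln(S/K) + (r + σ²/2)T = ln(191/195) + (0.08 + 0.42²/2)·0.75 = -0.0207 + 0.1261 = 0.1054
d₁ = 0.1054 / 0.3637 = 0.2898 ≈ 0.29
N(d₁) = N(0.29) = 0.6141
Δ_call = N(d₁) = 0.6141

0.6141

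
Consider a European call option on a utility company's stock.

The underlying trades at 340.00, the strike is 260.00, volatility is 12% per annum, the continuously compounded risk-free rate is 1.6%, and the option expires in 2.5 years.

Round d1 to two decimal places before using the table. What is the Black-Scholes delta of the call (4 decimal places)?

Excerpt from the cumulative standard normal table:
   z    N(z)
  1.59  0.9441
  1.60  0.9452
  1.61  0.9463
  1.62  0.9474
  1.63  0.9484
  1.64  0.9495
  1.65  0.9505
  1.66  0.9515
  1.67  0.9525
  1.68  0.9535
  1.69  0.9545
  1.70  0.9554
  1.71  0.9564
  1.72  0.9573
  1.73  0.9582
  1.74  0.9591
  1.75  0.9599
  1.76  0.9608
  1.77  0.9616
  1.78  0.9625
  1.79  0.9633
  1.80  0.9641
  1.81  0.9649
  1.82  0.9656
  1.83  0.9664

0.9573

σ√T = 0.12·√2.5 = 0.1897
d₁ = [ln(340/260) + (0.016 + 0.12²/2)·2.5] / 0.1897 = [0.2683 + 0.0580] / 0.1897 = 1.7196 which rounds to 1.72
N(d₁) = N(1.72) = 0.9573
Δ_call = N(d₁) = 0.9573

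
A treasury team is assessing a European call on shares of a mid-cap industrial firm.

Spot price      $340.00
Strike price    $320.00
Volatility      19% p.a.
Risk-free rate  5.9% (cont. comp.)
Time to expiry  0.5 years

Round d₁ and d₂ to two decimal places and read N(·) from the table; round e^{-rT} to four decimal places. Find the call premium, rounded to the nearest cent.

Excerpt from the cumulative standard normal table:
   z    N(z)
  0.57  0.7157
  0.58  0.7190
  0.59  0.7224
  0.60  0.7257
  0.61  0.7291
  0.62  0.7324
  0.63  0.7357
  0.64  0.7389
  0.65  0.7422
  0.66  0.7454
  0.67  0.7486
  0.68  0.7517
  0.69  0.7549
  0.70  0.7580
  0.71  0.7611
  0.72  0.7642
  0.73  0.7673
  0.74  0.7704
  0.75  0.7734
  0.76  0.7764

T = 0.5;  σ√T = 0.1344
d₁ = [ln(340/320) + (0.059 + ½·0.19²)·0.5] / (σ√T) = (0.0606 + 0.0385) / 0.1344 = 0.7380 → 0.74
d₂ = 0.7380 − 0.1344 = 0.6036 → 0.60
exp(−rT) = exp(−0.059·0.5) = 0.9709
C = 340·N(0.74) − 320·0.9709·N(0.60) = 340·0.7704 − 320·0.9709·0.7257 = 261.9360 − 225.4663 = 36.4697

$36.47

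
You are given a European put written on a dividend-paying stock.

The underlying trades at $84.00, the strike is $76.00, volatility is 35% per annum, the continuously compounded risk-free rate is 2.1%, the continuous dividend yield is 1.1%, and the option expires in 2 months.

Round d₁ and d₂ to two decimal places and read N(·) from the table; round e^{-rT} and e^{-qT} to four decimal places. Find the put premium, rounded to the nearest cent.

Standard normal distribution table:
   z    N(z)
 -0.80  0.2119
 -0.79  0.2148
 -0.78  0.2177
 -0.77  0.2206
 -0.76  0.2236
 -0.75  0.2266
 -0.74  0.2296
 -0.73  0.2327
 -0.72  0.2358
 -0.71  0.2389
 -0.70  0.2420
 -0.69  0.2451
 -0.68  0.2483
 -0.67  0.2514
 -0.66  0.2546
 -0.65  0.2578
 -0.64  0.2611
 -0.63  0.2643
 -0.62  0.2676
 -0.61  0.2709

σ√T = 0.35 × 0.4082 = 0.1429
d₁ = [ln(84/76) + (0.021 − 0.011 + 0.35²/2)·0.1667] / 0.1429 = [0.1001 + 0.0119] / 0.1429 = 0.7835 → 0.78
d₂ = d₁ − σ√T = 0.7835 − 0.1429 = 0.6407 → 0.64
e^(−qT) = e^(−0.011·0.1667) = 0.9982;  e^(−rT) = e^(−0.021·0.1667) = 0.9965
N(−d₂) = N(-0.64) = 0.2611;  N(−d₁) = N(-0.78) = 0.2177
P = 76·0.9965·0.2611 − 84·0.9982·0.2177 = 19.7741 − 18.2539 = 1.5203

$1.52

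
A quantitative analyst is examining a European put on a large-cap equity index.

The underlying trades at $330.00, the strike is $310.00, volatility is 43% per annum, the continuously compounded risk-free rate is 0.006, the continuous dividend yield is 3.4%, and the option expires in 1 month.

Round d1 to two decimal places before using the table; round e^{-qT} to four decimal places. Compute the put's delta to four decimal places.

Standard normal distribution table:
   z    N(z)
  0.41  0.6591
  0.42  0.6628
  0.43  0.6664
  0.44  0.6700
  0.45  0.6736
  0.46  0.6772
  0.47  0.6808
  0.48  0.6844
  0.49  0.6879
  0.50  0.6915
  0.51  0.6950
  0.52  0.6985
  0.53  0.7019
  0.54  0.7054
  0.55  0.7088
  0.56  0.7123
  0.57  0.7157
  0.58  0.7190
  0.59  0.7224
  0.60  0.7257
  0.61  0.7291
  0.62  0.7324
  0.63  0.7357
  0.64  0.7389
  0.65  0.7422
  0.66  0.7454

-0.2904

T = 0.08333;  σ√T = 0.1241
d₁ = [ln(330/310) + (0.006 − 0.034 + 0.43²/2)·0.08333] / 0.1241 = [0.0625 + 0.0054] / 0.1241 = 0.5469 ⇒ 0.55
N(d₁) = N(0.55) = 0.7088
Δ_put = exp(−qT)·(N(d₁) − 1) = 0.9972·(0.7088 − 1) = -0.2904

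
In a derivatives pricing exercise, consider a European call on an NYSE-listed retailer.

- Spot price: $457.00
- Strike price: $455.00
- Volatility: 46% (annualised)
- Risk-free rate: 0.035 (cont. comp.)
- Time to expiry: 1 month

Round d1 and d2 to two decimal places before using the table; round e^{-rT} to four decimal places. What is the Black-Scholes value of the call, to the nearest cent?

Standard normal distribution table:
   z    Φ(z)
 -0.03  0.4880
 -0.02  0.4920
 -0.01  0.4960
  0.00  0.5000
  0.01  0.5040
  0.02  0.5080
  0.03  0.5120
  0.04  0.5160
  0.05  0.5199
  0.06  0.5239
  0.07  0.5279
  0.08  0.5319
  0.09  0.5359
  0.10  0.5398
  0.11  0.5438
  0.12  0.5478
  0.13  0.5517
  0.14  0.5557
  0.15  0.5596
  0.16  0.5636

$25.32

σ√T = 0.46·√0.08333 = 0.1328
ln(S/K) + (r + σ²/2)T = ln(457/455) + (0.035 + 0.46²/2)·0.08333 = 0.0044 + 0.0117 = 0.0161
d₁ = 0.0161 / 0.1328 = 0.1214 ≈ 0.12
d₂ = d₁ − σ√T = 0.1214 − 0.1328 = -0.0114 ≈ -0.01
exp(−rT) = exp(−0.035·0.08333) = 0.9971
C = 457·N(0.12) − 455·0.9971·N(-0.01) = 457·0.5478 − 455·0.9971·0.4960 = 250.3446 − 225.0255 = 25.3191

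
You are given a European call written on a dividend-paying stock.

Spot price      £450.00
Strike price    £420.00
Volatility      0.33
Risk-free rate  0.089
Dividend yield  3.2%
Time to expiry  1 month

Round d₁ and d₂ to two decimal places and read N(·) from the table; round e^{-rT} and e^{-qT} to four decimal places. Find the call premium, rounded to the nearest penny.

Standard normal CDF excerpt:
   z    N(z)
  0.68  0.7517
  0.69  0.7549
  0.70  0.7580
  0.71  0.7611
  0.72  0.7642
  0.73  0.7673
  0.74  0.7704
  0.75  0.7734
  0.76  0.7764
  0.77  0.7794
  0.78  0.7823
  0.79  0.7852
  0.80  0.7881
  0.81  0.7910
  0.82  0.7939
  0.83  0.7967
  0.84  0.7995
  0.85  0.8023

σ√T = 0.33 × 0.2887 = 0.0953
d₁ = [ln(450/420) + (0.089 − 0.032 + 0.33²/2)·0.08333] / 0.0953 = [0.0690 + 0.0093] / 0.0953 = 0.8217 ≈ 0.82
d₂ = d₁ − σ√T = 0.8217 − 0.0953 = 0.7265 ≈ 0.73
exp(−qT) = exp(−0.032·0.08333) = 0.9973;  exp(−rT) = exp(−0.089·0.08333) = 0.9926
N(d₁) = N(0.82) = 0.7939;  N(d₂) = N(0.73) = 0.7673
C = 450·0.9973·0.7939 − 420·0.9926·0.7673 = 356.2904 − 319.8812 = 36.4092

£36.41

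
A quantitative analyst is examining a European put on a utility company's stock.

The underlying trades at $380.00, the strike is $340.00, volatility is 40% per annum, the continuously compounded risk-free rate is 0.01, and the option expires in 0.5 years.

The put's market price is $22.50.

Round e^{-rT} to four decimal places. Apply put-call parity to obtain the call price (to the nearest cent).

exp(−rT) = exp(−0.01·0.5) = 0.9950
Put-call parity: C − P = S − K·e^(−rT) = 380 − 340·0.9950 = 380 − 338.3000 = 41.7000
C = P + (C − P) = 22.50 + (41.7000) = 64.2000

$64.20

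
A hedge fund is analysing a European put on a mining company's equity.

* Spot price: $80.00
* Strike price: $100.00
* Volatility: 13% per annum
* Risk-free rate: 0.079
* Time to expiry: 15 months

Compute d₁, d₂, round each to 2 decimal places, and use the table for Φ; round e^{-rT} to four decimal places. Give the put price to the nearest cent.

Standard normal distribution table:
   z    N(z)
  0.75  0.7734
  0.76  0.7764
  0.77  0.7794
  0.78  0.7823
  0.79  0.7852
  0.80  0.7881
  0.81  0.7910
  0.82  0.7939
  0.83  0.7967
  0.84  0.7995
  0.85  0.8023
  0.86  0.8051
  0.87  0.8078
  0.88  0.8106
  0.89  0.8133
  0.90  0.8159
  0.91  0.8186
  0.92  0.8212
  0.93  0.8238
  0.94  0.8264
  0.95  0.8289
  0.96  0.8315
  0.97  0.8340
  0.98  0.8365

$12.05

T = 1.25;  σ√T = 0.1453
d₁ = [ln(80/100) + (0.079 + ½·0.13²)·1.25] / (σ√T) = (-0.2231 + 0.1093) / 0.1453 = -0.7832 which rounds to -0.78
d₂ = -0.7832 − 0.1453 = -0.9285 which rounds to -0.93
exp(−rT) = exp(−0.079·1.25) = 0.9060
N(−d₂) = N(0.93) = 0.8238;  N(−d₁) = N(0.78) = 0.7823
P = 100·0.9060·0.8238 − 80·0.7823 = 74.6363 − 62.5840 = 12.0523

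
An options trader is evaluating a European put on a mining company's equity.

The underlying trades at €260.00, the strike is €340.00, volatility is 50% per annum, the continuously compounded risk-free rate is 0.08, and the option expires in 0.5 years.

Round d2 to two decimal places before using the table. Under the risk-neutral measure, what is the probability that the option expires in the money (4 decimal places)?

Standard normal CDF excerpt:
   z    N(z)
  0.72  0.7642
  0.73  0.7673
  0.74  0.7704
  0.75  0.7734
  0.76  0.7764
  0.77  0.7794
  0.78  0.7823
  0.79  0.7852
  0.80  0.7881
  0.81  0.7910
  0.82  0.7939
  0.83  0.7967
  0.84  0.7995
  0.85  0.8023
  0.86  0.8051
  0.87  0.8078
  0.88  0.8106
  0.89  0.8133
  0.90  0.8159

T = 0.5;  σ√T = 0.3536
d₁ = [ln(260/340) + (0.08 + 0.5²/2)·0.5] / 0.3536 = [-0.2683 + 0.1025] / 0.3536 = -0.4689 → -0.47
d₂ = d₁ − σ√T = -0.4689 − 0.3536 = -0.8224 → -0.82
Risk-neutral Pr[S_T < K] = N(−d₂) = N(0.82) = 0.7939

0.7939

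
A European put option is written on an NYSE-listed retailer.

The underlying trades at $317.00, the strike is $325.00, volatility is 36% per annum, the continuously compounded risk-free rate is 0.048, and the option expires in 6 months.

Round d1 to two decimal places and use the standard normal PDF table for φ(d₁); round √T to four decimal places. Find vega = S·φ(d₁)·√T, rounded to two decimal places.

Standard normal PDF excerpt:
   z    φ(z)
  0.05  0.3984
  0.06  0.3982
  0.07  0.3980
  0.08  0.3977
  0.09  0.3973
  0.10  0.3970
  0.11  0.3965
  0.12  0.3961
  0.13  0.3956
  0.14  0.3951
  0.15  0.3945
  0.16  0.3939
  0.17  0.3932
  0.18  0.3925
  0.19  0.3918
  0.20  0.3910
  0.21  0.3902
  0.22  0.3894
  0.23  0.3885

σ√T = 0.36·√0.5 = 0.2546
d₁ = [ln(317/325) + (0.048 + 0.36²/2)·0.5] / 0.2546 = [-0.0249 + 0.0564] / 0.2546 = 0.1237 ⇒ 0.12
√T = √0.5 = 0.7071
φ(d₁) = φ(0.12) = 0.3961
vega = S·φ(d₁)·√T = 317·0.3961·0.7071 = 88.7861

88.79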